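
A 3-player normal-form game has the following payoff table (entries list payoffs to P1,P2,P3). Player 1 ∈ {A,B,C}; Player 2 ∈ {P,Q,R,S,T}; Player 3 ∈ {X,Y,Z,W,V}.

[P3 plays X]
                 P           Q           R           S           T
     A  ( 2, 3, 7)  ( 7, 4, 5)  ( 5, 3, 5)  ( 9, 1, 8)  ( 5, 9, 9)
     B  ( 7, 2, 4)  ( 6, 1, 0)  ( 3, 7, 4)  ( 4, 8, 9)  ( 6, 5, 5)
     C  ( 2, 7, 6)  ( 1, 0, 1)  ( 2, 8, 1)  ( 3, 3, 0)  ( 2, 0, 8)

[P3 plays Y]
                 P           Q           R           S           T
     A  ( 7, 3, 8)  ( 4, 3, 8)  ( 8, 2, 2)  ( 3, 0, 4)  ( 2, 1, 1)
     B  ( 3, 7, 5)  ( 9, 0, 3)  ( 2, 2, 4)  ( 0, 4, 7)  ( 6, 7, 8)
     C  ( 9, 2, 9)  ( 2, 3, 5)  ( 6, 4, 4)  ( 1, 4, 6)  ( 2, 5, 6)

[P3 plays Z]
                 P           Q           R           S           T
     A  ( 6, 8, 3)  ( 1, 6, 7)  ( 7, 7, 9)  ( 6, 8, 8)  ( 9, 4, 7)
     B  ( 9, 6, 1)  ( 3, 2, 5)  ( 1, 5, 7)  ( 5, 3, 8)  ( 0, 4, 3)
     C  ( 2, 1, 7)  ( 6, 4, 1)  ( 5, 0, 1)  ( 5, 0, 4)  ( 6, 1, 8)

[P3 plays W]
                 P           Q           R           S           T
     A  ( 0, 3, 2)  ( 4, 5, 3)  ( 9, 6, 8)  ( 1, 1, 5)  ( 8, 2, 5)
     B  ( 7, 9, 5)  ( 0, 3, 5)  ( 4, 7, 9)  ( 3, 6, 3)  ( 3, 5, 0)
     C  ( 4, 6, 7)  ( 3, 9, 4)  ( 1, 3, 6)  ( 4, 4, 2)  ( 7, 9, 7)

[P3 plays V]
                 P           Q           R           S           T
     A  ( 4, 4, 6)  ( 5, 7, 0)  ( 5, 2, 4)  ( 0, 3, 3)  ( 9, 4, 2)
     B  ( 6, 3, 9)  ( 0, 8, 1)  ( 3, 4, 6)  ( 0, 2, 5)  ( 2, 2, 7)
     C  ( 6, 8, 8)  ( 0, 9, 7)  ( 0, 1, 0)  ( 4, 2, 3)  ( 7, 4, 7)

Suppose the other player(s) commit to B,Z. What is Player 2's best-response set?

u_2(P vs B,Z) = 6
u_2(Q vs B,Z) = 2
u_2(R vs B,Z) = 5
u_2(S vs B,Z) = 3
u_2(T vs B,Z) = 4
max payoff 6 at {P}

argmax u_2 = {P}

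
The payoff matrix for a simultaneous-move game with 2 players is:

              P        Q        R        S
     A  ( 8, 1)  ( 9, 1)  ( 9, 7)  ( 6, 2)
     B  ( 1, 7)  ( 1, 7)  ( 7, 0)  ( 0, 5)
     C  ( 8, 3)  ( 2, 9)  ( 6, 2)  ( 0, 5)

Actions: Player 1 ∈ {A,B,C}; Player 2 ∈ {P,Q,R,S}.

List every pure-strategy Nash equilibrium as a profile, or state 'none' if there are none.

(A,P): not NE [P2→R gives 7>1]
(A,Q): not NE [P2→R gives 7>1]
(A,R): NE
(A,S): not NE [P2→R gives 7>2]
(B,P): not NE [P1→C gives 8>1]
(B,Q): not NE [P1→A gives 9>1]
(B,R): not NE [P1→A gives 9>7; P2→Q gives 7>0]
(B,S): not NE [P1→A gives 6>0; P2→Q gives 7>5]
(C,P): not NE [P2→Q gives 9>3]
(C,Q): not NE [P1→A gives 9>2]
(C,R): not NE [P1→A gives 9>6; P2→Q gives 9>2]
(C,S): not NE [P1→A gives 6>0; P2→Q gives 9>5]

PSNE = {(A,R)}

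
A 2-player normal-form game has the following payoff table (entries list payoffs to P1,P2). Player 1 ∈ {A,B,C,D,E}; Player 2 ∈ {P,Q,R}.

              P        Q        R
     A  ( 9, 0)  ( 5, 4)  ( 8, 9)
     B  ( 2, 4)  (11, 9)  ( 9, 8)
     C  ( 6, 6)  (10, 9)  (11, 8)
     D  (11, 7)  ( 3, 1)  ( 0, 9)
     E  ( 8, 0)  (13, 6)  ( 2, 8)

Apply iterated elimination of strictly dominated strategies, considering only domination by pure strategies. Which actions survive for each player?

P2 drop P (R beats it: A:9>0 B:8>4 C:8>6 D:9>7 E:8>0)
P1 drop A (B beats it: Q:11>5 R:9>8)
P1 drop D (B beats it: Q:11>3 R:9>0)
P1→{B,C,E} P2→{Q,R}

IESDS → P1:{B,C,E} P2:{Q,R}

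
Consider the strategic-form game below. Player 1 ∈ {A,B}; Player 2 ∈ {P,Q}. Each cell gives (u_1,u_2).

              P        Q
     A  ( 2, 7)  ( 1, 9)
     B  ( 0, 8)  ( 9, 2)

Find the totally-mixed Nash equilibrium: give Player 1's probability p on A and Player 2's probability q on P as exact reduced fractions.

(p,q) = (3/4, 4/5)

P1 indiff ⇒ q·2+(1-q)·1 = q·0+(1-q)·9 ⇒ q(2) = (1-q)(8) ⇒ q = 4/5
P2 indiff ⇒ p·7+(1-p)·8 = p·9+(1-p)·2 ⇒ p(-2) = (1-p)(-6) ⇒ p = 3/4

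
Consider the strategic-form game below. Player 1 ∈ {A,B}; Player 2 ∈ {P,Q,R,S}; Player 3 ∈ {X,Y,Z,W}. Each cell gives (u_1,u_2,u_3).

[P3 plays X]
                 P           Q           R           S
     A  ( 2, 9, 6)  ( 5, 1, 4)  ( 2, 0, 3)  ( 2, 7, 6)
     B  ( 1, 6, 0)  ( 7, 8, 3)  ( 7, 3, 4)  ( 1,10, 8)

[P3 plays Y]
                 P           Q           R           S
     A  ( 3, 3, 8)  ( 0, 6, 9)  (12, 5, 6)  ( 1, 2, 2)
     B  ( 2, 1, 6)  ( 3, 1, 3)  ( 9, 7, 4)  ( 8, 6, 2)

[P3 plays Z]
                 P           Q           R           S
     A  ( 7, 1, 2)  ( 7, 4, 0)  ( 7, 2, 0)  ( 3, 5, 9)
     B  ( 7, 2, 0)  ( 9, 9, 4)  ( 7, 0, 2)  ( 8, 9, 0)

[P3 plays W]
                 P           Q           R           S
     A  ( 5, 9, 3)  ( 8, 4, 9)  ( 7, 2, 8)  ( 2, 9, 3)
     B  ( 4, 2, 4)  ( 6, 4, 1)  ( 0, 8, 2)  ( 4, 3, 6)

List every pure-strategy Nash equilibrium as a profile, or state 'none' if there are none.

NE set: (B,Q,Z)

(A,P,X): not NE [P3→Y gives 8>6]
(A,P,Y): not NE [P2→Q gives 6>3]
(A,P,Z): not NE [P2→S gives 5>1; P3→Y gives 8>2]
(A,P,W): not NE [P3→Y gives 8>3]
(A,Q,X): not NE [P1→B gives 7>5; P2→P gives 9>1; P3→W gives 9>4]
(A,Q,Y): not NE [P1→B gives 3>0]
(A,Q,Z): not NE [P1→B gives 9>7; P2→S gives 5>4; P3→W gives 9>0]
(A,Q,W): not NE [P2→S gives 9>4]
(A,R,X): not NE [P1→B gives 7>2; P2→P gives 9>0; P3→W gives 8>3]
(A,R,Y): not NE [P2→Q gives 6>5; P3→W gives 8>6]
(A,R,Z): not NE [P2→S gives 5>2; P3→W gives 8>0]
(A,R,W): not NE [P2→S gives 9>2]
(A,S,X): not NE [P2→P gives 9>7; P3→Z gives 9>6]
(A,S,Y): not NE [P1→B gives 8>1; P2→Q gives 6>2; P3→Z gives 9>2]
(A,S,Z): not NE [P1→B gives 8>3]
(A,S,W): not NE [P1→B gives 4>2; P3→Z gives 9>3]
(B,P,X): not NE [P1→A gives 2>1; P2→S gives 10>6; P3→Y gives 6>0]
(B,P,Y): not NE [P1→A gives 3>2; P2→R gives 7>1]
(B,P,Z): not NE [P2→S gives 9>2; P3→Y gives 6>0]
(B,P,W): not NE [P1→A gives 5>4; P2→R gives 8>2; P3→Y gives 6>4]
(B,Q,X): not NE [P2→S gives 10>8; P3→Z gives 4>3]
(B,Q,Y): not NE [P2→R gives 7>1; P3→Z gives 4>3]
(B,Q,Z): NE
(B,Q,W): not NE [P1→A gives 8>6; P2→R gives 8>4; P3→Z gives 4>1]
(B,R,X): not NE [P2→S gives 10>3]
(B,R,Y): not NE [P1→A gives 12>9]
(B,R,Z): not NE [P2→S gives 9>0; P3→Y gives 4>2]
(B,R,W): not NE [P1→A gives 7>0; P3→Y gives 4>2]
(B,S,X): not NE [P1→A gives 2>1]
(B,S,Y): not NE [P2→R gives 7>6; P3→X gives 8>2]
(B,S,Z): not NE [P3→X gives 8>0]
(B,S,W): not NE [P2→R gives 8>3; P3→X gives 8>6]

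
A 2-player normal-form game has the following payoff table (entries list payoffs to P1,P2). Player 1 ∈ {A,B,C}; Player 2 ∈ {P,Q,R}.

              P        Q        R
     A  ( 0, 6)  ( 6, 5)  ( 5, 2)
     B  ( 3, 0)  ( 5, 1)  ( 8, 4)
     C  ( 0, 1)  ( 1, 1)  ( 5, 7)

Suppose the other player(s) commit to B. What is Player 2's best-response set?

P2 best: {R}

u_2(P vs B) = 0
u_2(Q vs B) = 1
u_2(R vs B) = 4
max payoff 4 at {R}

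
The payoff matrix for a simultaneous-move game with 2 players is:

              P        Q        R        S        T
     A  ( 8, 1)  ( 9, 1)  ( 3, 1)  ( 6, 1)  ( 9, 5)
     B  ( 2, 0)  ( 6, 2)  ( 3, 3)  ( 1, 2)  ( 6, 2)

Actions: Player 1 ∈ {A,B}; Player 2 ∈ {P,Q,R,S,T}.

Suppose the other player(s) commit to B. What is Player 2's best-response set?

BR_2 = {R}

u_2(P vs B) = 0
u_2(Q vs B) = 2
u_2(R vs B) = 3
u_2(S vs B) = 2
u_2(T vs B) = 2
max payoff 3 at {R}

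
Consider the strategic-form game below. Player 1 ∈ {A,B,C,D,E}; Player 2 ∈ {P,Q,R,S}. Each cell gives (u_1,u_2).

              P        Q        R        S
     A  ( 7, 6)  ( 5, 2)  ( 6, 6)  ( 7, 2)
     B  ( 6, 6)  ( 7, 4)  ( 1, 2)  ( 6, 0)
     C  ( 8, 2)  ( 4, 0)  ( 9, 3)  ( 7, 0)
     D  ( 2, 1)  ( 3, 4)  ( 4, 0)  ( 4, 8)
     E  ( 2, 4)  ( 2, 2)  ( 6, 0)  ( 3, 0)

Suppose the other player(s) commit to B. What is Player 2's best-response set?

u_2(P vs B) = 6
u_2(Q vs B) = 4
u_2(R vs B) = 2
u_2(S vs B) = 0
max payoff 6 at {P}

BR_2 = {P}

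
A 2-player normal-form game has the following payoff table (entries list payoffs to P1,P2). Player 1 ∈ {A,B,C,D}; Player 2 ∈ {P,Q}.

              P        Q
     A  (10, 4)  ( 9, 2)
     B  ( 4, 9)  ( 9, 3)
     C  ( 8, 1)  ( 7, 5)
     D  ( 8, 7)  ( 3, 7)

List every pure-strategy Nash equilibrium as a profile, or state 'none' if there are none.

(A,P): NE
(A,Q): not NE [P2→P gives 4>2]
(B,P): not NE [P1→A gives 10>4]
(B,Q): not NE [P2→P gives 9>3]
(C,P): not NE [P1→A gives 10>8; P2→Q gives 5>1]
(C,Q): not NE [P1→B gives 9>7]
(D,P): not NE [P1→A gives 10>8]
(D,Q): not NE [P1→B gives 9>3]

NE set: (A,P)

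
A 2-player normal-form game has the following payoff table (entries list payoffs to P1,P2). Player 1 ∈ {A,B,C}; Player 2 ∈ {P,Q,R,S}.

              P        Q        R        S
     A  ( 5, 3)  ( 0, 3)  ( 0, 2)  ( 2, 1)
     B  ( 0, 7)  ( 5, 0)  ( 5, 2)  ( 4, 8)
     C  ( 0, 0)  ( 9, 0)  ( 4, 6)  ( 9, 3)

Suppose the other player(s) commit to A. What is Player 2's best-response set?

P2 best: {P,Q}

u_2(P vs A) = 3
u_2(Q vs A) = 3
u_2(R vs A) = 2
u_2(S vs A) = 1
max payoff 3 at {P,Q}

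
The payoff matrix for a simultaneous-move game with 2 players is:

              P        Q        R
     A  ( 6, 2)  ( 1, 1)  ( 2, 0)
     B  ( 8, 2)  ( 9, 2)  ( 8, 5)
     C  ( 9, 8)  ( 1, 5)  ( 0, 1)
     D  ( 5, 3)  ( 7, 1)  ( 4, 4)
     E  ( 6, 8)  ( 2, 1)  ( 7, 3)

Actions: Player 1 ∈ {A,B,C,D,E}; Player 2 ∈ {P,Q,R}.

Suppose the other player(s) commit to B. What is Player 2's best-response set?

BR_2 = {R}

u_2(P vs B) = 2
u_2(Q vs B) = 2
u_2(R vs B) = 5
max payoff 5 at {R}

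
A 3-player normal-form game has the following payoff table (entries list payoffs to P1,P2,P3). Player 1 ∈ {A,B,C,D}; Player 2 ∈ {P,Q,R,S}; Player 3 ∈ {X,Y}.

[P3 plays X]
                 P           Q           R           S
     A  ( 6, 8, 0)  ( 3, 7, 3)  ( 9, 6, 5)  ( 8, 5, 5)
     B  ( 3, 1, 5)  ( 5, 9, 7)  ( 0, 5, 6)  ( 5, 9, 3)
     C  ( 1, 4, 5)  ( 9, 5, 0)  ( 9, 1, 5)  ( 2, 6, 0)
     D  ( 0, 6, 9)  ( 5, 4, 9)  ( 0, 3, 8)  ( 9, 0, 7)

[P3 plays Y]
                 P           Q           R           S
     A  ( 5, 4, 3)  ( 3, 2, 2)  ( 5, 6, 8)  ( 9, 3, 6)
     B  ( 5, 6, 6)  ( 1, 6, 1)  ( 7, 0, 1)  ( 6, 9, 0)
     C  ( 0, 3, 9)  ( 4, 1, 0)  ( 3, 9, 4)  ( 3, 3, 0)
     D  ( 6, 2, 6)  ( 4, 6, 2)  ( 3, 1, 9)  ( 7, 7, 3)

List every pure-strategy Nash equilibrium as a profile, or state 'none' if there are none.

(A,P,X): not NE [P3→Y gives 3>0]
(A,P,Y): not NE [P1→D gives 6>5; P2→R gives 6>4]
(A,Q,X): not NE [P1→C gives 9>3; P2→P gives 8>7]
(A,Q,Y): not NE [P1→D gives 4>3; P2→R gives 6>2; P3→X gives 3>2]
(A,R,X): not NE [P2→P gives 8>6; P3→Y gives 8>5]
(A,R,Y): not NE [P1→B gives 7>5]
(A,S,X): not NE [P1→D gives 9>8; P2→P gives 8>5; P3→Y gives 6>5]
(A,S,Y): not NE [P2→R gives 6>3]
(B,P,X): not NE [P1→A gives 6>3; P2→S gives 9>1; P3→Y gives 6>5]
(B,P,Y): not NE [P1→D gives 6>5; P2→S gives 9>6]
(B,Q,X): not NE [P1→C gives 9>5]
(B,Q,Y): not NE [P1→D gives 4>1; P2→S gives 9>6; P3→X gives 7>1]
(B,R,X): not NE [P1→C gives 9>0; P2→S gives 9>5]
(B,R,Y): not NE [P2→S gives 9>0; P3→X gives 6>1]
(B,S,X): not NE [P1→D gives 9>5]
(B,S,Y): not NE [P1→A gives 9>6; P3→X gives 3>0]
(C,P,X): not NE [P1→A gives 6>1; P2→S gives 6>4; P3→Y gives 9>5]
(C,P,Y): not NE [P1→D gives 6>0; P2→R gives 9>3]
(C,Q,X): not NE [P2→S gives 6>5]
(C,Q,Y): not NE [P2→R gives 9>1]
(C,R,X): not NE [P2→S gives 6>1]
(C,R,Y): not NE [P1→B gives 7>3; P3→X gives 5>4]
(C,S,X): not NE [P1→D gives 9>2]
(C,S,Y): not NE [P1→A gives 9>3; P2→R gives 9>3]
(D,P,X): not NE [P1→A gives 6>0]
(D,P,Y): not NE [P2→S gives 7>2; P3→X gives 9>6]
(D,Q,X): not NE [P1→C gives 9>5; P2→P gives 6>4]
(D,Q,Y): not NE [P2→S gives 7>6; P3→X gives 9>2]
(D,R,X): not NE [P1→C gives 9>0; P2→P gives 6>3; P3→Y gives 9>8]
(D,R,Y): not NE [P1→B gives 7>3; P2→S gives 7>1]
(D,S,X): not NE [P2→P gives 6>0]
(D,S,Y): not NE [P1→A gives 9>7; P3→X gives 7>3]

PSNE: ∅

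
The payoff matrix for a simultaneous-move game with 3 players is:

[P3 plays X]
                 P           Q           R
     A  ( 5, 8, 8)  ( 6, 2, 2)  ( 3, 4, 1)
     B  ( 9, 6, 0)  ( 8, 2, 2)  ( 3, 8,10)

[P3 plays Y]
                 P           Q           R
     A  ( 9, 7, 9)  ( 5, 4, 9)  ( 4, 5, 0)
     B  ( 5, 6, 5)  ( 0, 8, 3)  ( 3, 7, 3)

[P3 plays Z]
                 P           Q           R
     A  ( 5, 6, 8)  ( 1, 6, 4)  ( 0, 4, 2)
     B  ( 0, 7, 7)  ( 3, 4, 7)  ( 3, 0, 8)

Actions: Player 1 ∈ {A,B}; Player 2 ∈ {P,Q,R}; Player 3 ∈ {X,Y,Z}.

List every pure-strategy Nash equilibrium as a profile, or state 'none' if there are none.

Nash profiles: (A,P,Y), (B,R,X)

(A,P,X): not NE [P1→B gives 9>5; P3→Y gives 9>8]
(A,P,Y): NE
(A,P,Z): not NE [P3→Y gives 9>8]
(A,Q,X): not NE [P1→B gives 8>6; P2→P gives 8>2; P3→Y gives 9>2]
(A,Q,Y): not NE [P2→P gives 7>4]
(A,Q,Z): not NE [P1→B gives 3>1; P3→Y gives 9>4]
(A,R,X): not NE [P2→P gives 8>4; P3→Z gives 2>1]
(A,R,Y): not NE [P2→P gives 7>5; P3→Z gives 2>0]
(A,R,Z): not NE [P1→B gives 3>0; P2→Q gives 6>4]
(B,P,X): not NE [P2→R gives 8>6; P3→Z gives 7>0]
(B,P,Y): not NE [P1→A gives 9>5; P2→Q gives 8>6; P3→Z gives 7>5]
(B,P,Z): not NE [P1→A gives 5>0]
(B,Q,X): not NE [P2→R gives 8>2; P3→Z gives 7>2]
(B,Q,Y): not NE [P1→A gives 5>0; P3→Z gives 7>3]
(B,Q,Z): not NE [P2→P gives 7>4]
(B,R,X): NE
(B,R,Y): not NE [P1→A gives 4>3; P2→Q gives 8>7; P3→X gives 10>3]
(B,R,Z): not NE [P2→P gives 7>0; P3→X gives 10>8]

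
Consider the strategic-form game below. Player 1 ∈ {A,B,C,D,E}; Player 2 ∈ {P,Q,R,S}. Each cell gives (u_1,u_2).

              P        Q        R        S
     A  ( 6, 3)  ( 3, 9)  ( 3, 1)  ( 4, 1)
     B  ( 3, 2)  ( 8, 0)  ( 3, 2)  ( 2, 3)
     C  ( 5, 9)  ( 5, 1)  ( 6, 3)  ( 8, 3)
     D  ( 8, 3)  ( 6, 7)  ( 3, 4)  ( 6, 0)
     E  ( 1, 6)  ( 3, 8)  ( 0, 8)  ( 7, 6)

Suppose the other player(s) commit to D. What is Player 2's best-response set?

P2 best: {Q}

u_2(P vs D) = 3
u_2(Q vs D) = 7
u_2(R vs D) = 4
u_2(S vs D) = 0
max payoff 7 at {Q}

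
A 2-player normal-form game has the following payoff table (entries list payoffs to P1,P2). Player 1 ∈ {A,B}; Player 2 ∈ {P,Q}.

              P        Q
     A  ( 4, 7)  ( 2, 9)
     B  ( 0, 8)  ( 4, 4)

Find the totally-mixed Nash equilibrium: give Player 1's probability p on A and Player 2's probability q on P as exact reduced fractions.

P1 indiff ⇒ q·4+(1-q)·2 = q·0+(1-q)·4 ⇒ q(4) = (1-q)(2) ⇒ q = 1/3
P2 indiff ⇒ p·7+(1-p)·8 = p·9+(1-p)·4 ⇒ p(-2) = (1-p)(-4) ⇒ p = 2/3

P1 mixes 2/3 on A; P2 mixes 1/3 on P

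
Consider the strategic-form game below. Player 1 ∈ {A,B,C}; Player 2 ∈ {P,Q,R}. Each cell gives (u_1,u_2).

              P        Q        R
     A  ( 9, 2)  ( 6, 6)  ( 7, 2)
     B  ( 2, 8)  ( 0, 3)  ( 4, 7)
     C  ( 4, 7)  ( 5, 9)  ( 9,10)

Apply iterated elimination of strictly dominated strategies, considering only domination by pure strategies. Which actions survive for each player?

Survivors P1:{A,C} P2:{Q,R}

P1 drop B (A beats it: P:9>2 Q:6>0 R:7>4)
P2 drop P (Q beats it: A:6>2 C:9>7)
P1→{A,C} P2→{Q,R}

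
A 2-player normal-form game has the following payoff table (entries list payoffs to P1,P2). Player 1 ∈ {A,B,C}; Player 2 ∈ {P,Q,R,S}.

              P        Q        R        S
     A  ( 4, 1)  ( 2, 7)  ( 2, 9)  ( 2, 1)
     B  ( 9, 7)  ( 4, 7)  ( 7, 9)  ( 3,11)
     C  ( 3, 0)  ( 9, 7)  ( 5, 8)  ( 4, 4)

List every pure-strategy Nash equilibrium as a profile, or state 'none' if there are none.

(A,P): not NE [P1→B gives 9>4; P2→R gives 9>1]
(A,Q): not NE [P1→C gives 9>2; P2→R gives 9>7]
(A,R): not NE [P1→B gives 7>2]
(A,S): not NE [P1→C gives 4>2; P2→R gives 9>1]
(B,P): not NE [P2→S gives 11>7]
(B,Q): not NE [P1→C gives 9>4; P2→S gives 11>7]
(B,R): not NE [P2→S gives 11>9]
(B,S): not NE [P1→C gives 4>3]
(C,P): not NE [P1→B gives 9>3; P2→R gives 8>0]
(C,Q): not NE [P2→R gives 8>7]
(C,R): not NE [P1→B gives 7>5]
(C,S): not NE [P2→R gives 8>4]

PSNE: ∅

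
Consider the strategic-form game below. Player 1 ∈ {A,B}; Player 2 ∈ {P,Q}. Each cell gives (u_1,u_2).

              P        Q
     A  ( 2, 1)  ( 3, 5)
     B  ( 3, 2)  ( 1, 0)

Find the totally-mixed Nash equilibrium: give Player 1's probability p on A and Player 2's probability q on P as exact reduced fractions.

p=1/3, q=2/3

P1 indiff ⇒ q·2+(1-q)·3 = q·3+(1-q)·1 ⇒ q(-1) = (1-q)(-2) ⇒ q = 2/3
P2 indiff ⇒ p·1+(1-p)·2 = p·5+(1-p)·0 ⇒ p(-4) = (1-p)(-2) ⇒ p = 1/3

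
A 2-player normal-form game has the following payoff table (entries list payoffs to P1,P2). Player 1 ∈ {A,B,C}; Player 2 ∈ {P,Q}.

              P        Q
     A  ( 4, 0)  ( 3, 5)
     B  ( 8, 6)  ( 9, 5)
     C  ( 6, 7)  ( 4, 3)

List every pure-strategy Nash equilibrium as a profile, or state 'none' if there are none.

Nash profiles: (B,P)

(A,P): not NE [P1→B gives 8>4; P2→Q gives 5>0]
(A,Q): not NE [P1→B gives 9>3]
(B,P): NE
(B,Q): not NE [P2→P gives 6>5]
(C,P): not NE [P1→B gives 8>6]
(C,Q): not NE [P1→B gives 9>4; P2→P gives 7>3]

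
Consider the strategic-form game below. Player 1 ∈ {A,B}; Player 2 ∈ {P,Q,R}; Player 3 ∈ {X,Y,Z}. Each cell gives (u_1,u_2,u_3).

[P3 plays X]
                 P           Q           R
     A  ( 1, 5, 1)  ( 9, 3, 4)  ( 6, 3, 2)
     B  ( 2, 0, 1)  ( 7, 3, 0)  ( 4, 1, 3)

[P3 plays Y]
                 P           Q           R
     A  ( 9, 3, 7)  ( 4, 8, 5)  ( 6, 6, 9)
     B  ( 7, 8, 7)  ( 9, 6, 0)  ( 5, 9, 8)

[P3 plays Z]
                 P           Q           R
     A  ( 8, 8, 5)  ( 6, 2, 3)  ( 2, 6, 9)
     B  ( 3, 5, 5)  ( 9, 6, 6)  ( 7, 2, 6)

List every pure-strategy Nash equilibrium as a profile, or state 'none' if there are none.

PSNE = {(B,Q,Z)}

(A,P,X): not NE [P1→B gives 2>1; P3→Y gives 7>1]
(A,P,Y): not NE [P2→Q gives 8>3]
(A,P,Z): not NE [P3→Y gives 7>5]
(A,Q,X): not NE [P2→P gives 5>3; P3→Y gives 5>4]
(A,Q,Y): not NE [P1→B gives 9>4]
(A,Q,Z): not NE [P1→B gives 9>6; P2→P gives 8>2; P3→Y gives 5>3]
(A,R,X): not NE [P2→P gives 5>3; P3→Z gives 9>2]
(A,R,Y): not NE [P2→Q gives 8>6]
(A,R,Z): not NE [P1→B gives 7>2; P2→P gives 8>6]
(B,P,X): not NE [P2→Q gives 3>0; P3→Y gives 7>1]
(B,P,Y): not NE [P1→A gives 9>7; P2→R gives 9>8]
(B,P,Z): not NE [P1→A gives 8>3; P2→Q gives 6>5; P3→Y gives 7>5]
(B,Q,X): not NE [P1→A gives 9>7; P3→Z gives 6>0]
(B,Q,Y): not NE [P2→R gives 9>6; P3→Z gives 6>0]
(B,Q,Z): NE
(B,R,X): not NE [P1→A gives 6>4; P2→Q gives 3>1; P3→Y gives 8>3]
(B,R,Y): not NE [P1→A gives 6>5]
(B,R,Z): not NE [P2→Q gives 6>2; P3→Y gives 8>6]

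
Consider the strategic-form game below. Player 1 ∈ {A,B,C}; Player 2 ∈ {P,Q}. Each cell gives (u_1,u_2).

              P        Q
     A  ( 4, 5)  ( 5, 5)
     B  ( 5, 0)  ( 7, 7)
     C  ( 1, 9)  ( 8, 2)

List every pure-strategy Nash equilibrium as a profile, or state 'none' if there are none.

No pure NE.

(A,P): not NE [P1→B gives 5>4]
(A,Q): not NE [P1→C gives 8>5]
(B,P): not NE [P2→Q gives 7>0]
(B,Q): not NE [P1→C gives 8>7]
(C,P): not NE [P1→B gives 5>1]
(C,Q): not NE [P2→P gives 9>2]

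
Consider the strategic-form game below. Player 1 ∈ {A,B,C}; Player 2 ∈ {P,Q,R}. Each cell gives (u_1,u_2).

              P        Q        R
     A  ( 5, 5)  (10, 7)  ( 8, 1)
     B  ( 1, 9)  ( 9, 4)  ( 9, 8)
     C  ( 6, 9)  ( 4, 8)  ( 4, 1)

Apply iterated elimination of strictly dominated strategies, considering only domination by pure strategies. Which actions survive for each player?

IESDS → P1:{A,C} P2:{P,Q}

P2 drop R (P beats it: A:5>1 B:9>8 C:9>1)
P1 drop B (A beats it: P:5>1 Q:10>9)
P1→{A,C} P2→{P,Q}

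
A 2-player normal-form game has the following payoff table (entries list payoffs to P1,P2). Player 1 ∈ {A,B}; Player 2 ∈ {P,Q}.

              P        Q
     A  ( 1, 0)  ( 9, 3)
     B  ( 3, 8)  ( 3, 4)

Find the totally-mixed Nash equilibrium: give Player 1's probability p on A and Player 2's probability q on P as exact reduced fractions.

P1 indiff ⇒ q·1+(1-q)·9 = q·3+(1-q)·3 ⇒ q(-2) = (1-q)(-6) ⇒ q = 3/4
P2 indiff ⇒ p·0+(1-p)·8 = p·3+(1-p)·4 ⇒ p(-3) = (1-p)(-4) ⇒ p = 4/7

P1 mixes 4/7 on A; P2 mixes 3/4 on P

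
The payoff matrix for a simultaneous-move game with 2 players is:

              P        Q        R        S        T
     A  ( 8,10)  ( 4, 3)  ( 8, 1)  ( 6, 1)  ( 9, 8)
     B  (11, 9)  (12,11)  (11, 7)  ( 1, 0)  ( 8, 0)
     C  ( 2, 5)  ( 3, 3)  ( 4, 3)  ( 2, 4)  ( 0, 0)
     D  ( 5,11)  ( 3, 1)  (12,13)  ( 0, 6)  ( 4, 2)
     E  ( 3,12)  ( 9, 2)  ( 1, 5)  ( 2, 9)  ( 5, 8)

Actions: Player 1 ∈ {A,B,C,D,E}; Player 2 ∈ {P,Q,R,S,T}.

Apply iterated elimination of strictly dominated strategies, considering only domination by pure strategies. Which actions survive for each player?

P1 drop C (A beats it: P:8>2 Q:4>3 R:8>4 S:6>2 T:9>0)
P2 drop S (P beats it: A:10>1 B:9>0 D:11>6 E:12>9)
P1 drop E (B beats it: P:11>3 Q:12>9 R:11>1 T:8>5)
P2 drop T (P beats it: A:10>8 B:9>0 D:11>2)
P1 drop A (B beats it: P:11>8 Q:12>4 R:11>8)
P1→{B,D} P2→{P,Q,R}

Remaining: P1:{B,D} P2:{P,Q,R}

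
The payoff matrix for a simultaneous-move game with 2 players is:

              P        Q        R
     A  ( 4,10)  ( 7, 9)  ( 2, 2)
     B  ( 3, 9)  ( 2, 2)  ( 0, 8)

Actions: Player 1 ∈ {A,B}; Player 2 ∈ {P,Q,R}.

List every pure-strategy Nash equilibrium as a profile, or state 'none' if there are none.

(A,P): NE
(A,Q): not NE [P2→P gives 10>9]
(A,R): not NE [P2→P gives 10>2]
(B,P): not NE [P1→A gives 4>3]
(B,Q): not NE [P1→A gives 7>2; P2→P gives 9>2]
(B,R): not NE [P1→A gives 2>0; P2→P gives 9>8]

NE set: (A,P)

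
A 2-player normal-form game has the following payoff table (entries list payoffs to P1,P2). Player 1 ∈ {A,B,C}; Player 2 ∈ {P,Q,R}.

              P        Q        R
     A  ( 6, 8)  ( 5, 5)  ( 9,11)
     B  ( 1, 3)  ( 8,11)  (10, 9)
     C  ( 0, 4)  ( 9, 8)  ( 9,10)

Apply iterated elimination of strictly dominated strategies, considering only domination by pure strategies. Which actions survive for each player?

P2 drop P (R beats it: A:11>8 B:9>3 C:10>4)
P1 drop A (B beats it: Q:8>5 R:10>9)
P1→{B,C} P2→{Q,R}

IESDS → P1:{B,C} P2:{Q,R}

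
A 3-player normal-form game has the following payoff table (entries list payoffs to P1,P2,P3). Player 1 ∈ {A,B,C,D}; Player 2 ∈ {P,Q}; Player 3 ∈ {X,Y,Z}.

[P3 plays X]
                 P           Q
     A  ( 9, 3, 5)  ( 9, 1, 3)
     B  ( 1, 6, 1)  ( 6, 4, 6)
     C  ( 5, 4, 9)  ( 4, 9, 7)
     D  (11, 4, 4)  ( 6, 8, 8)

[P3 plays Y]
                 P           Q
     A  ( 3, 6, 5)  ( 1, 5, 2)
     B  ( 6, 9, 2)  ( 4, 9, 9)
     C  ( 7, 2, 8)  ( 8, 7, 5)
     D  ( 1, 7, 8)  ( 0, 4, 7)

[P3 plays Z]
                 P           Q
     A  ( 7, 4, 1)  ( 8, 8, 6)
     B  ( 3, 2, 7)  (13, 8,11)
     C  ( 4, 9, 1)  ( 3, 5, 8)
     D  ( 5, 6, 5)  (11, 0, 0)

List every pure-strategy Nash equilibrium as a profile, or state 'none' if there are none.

PSNE = {(B,Q,Z)}

(A,P,X): not NE [P1→D gives 11>9]
(A,P,Y): not NE [P1→C gives 7>3]
(A,P,Z): not NE [P2→Q gives 8>4; P3→Y gives 5>1]
(A,Q,X): not NE [P2→P gives 3>1; P3→Z gives 6>3]
(A,Q,Y): not NE [P1→C gives 8>1; P2→P gives 6>5; P3→Z gives 6>2]
(A,Q,Z): not NE [P1→B gives 13>8]
(B,P,X): not NE [P1→D gives 11>1; P3→Z gives 7>1]
(B,P,Y): not NE [P1→C gives 7>6; P3→Z gives 7>2]
(B,P,Z): not NE [P1→A gives 7>3; P2→Q gives 8>2]
(B,Q,X): not NE [P1→A gives 9>6; P2→P gives 6>4; P3→Z gives 11>6]
(B,Q,Y): not NE [P1→C gives 8>4; P3→Z gives 11>9]
(B,Q,Z): NE
(C,P,X): not NE [P1→D gives 11>5; P2→Q gives 9>4]
(C,P,Y): not NE [P2→Q gives 7>2; P3→X gives 9>8]
(C,P,Z): not NE [P1→A gives 7>4; P3→X gives 9>1]
(C,Q,X): not NE [P1→A gives 9>4; P3→Z gives 8>7]
(C,Q,Y): not NE [P3→Z gives 8>5]
(C,Q,Z): not NE [P1→B gives 13>3; P2→P gives 9>5]
(D,P,X): not NE [P2→Q gives 8>4; P3→Y gives 8>4]
(D,P,Y): not NE [P1→C gives 7>1]
(D,P,Z): not NE [P1→A gives 7>5; P3→Y gives 8>5]
(D,Q,X): not NE [P1→A gives 9>6]
(D,Q,Y): not NE [P1→C gives 8>0; P2→P gives 7>4; P3→X gives 8>7]
(D,Q,Z): not NE [P1→B gives 13>11; P2→P gives 6>0; P3→X gives 8>0]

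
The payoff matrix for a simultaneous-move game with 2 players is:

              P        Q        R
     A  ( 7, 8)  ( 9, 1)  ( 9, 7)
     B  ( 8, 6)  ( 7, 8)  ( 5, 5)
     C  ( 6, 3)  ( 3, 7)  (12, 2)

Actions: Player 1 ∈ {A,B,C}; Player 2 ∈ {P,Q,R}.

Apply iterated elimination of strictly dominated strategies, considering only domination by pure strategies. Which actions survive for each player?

P2 drop R (P beats it: A:8>7 B:6>5 C:3>2)
P1 drop C (A beats it: P:7>6 Q:9>3)
P1→{A,B} P2→{P,Q}

IESDS → P1:{A,B} P2:{P,Q}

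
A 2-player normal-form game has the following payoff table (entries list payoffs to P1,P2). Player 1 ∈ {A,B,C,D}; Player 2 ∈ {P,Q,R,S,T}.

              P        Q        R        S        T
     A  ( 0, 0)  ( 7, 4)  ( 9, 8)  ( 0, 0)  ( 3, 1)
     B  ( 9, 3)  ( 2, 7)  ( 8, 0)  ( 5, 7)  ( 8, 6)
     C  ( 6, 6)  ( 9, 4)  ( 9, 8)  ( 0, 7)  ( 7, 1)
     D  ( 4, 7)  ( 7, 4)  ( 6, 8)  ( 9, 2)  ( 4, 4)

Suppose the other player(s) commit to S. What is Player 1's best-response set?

u_1(A vs S) = 0
u_1(B vs S) = 5
u_1(C vs S) = 0
u_1(D vs S) = 9
max payoff 9 at {D}

P1 best: {D}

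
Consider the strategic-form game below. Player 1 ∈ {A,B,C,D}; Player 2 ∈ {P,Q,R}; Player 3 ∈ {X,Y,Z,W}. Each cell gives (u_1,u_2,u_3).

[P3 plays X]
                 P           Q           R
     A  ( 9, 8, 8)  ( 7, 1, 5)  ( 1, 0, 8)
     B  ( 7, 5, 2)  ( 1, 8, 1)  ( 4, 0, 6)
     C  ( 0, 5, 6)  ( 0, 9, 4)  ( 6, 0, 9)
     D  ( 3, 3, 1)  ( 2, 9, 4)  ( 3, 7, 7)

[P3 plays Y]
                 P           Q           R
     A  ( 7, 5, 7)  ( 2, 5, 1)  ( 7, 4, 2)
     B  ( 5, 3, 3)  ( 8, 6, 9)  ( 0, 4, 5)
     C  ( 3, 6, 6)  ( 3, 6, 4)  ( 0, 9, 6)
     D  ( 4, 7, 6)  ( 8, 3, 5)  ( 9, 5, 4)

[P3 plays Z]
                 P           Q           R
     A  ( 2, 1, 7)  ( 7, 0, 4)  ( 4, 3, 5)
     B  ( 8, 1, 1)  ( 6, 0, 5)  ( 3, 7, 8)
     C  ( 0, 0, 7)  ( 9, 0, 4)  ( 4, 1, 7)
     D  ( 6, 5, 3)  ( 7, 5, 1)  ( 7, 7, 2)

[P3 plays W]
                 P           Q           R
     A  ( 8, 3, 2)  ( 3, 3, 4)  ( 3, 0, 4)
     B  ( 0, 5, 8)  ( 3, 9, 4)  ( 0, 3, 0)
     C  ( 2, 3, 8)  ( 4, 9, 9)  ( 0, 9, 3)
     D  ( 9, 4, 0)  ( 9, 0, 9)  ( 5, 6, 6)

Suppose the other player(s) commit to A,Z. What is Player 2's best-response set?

argmax u_2 = {R}

u_2(P vs A,Z) = 1
u_2(Q vs A,Z) = 0
u_2(R vs A,Z) = 3
max payoff 3 at {R}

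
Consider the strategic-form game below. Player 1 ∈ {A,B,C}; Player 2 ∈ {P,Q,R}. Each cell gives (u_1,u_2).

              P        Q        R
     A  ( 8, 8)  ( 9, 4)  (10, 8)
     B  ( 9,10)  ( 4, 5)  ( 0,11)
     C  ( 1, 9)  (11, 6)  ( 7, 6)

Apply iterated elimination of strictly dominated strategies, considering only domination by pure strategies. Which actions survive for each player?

P2 drop Q (P beats it: A:8>4 B:10>5 C:9>6)
P1 drop C (A beats it: P:8>1 R:10>7)
P1→{A,B} P2→{P,R}

Survivors P1:{A,B} P2:{P,R}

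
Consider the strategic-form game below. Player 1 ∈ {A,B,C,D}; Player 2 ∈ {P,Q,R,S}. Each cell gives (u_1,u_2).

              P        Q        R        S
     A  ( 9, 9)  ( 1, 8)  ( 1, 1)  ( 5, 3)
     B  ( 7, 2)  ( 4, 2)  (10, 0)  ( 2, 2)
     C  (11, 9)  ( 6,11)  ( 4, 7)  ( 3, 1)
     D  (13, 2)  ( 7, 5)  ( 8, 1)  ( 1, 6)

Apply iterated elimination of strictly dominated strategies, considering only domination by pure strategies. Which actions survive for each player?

IESDS → P1:{A,C,D} P2:{P,Q,S}

P2 drop R (P beats it: A:9>1 B:2>0 C:9>7 D:2>1)
P1 drop B (C beats it: P:11>7 Q:6>4 S:3>2)
P1→{A,C,D} P2→{P,Q,S}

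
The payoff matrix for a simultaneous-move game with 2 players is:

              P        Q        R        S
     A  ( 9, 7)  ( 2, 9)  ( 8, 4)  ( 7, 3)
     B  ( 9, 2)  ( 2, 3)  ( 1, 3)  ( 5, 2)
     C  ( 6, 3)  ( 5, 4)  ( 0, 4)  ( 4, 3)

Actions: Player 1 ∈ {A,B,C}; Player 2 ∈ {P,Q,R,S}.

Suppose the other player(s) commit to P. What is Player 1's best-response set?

BR_1 = {A,B}

u_1(A vs P) = 9
u_1(B vs P) = 9
u_1(C vs P) = 6
max payoff 9 at {A,B}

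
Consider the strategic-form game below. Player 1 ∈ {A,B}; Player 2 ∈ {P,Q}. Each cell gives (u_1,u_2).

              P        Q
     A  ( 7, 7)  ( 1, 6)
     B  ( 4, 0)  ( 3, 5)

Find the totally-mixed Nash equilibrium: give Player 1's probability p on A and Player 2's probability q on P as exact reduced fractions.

(p,q) = (5/6, 2/5)

P1 indiff ⇒ q·7+(1-q)·1 = q·4+(1-q)·3 ⇒ q(3) = (1-q)(2) ⇒ q = 2/5
P2 indiff ⇒ p·7+(1-p)·0 = p·6+(1-p)·5 ⇒ p(1) = (1-p)(5) ⇒ p = 5/6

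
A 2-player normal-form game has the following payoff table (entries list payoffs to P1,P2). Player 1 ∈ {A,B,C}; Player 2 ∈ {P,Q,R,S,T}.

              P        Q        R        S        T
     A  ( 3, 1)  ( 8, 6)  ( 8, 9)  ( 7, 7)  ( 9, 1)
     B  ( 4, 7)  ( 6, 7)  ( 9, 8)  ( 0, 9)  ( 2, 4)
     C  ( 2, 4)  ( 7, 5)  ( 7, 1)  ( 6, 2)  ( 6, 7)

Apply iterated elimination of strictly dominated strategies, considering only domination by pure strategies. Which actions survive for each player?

Survivors P1:{A,B} P2:{R,S}

P1 drop C (A beats it: P:3>2 Q:8>7 R:8>7 S:7>6 T:9>6)
P2 drop P (R beats it: A:9>1 B:8>7)
P2 drop Q (R beats it: A:9>6 B:8>7)
P2 drop T (R beats it: A:9>1 B:8>4)
P1→{A,B} P2→{R,S}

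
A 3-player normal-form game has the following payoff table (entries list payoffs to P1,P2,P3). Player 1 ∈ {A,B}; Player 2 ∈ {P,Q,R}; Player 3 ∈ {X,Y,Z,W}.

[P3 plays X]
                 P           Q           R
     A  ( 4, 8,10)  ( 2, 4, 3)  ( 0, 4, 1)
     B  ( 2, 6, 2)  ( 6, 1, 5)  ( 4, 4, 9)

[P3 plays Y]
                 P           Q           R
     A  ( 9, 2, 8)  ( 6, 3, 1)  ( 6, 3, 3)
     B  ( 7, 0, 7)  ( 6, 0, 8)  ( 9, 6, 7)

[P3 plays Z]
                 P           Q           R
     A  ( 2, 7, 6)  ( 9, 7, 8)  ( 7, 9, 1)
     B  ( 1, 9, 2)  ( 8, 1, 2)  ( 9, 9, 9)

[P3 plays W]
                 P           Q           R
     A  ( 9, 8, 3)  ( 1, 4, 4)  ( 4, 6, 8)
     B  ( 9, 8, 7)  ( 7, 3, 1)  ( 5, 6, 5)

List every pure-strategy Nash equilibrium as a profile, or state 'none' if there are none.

PSNE = {(A,P,X), (B,P,W), (B,R,Z)}

(A,P,X): NE
(A,P,Y): not NE [P2→R gives 3>2; P3→X gives 10>8]
(A,P,Z): not NE [P2→R gives 9>7; P3→X gives 10>6]
(A,P,W): not NE [P3→X gives 10>3]
(A,Q,X): not NE [P1→B gives 6>2; P2→P gives 8>4; P3→Z gives 8>3]
(A,Q,Y): not NE [P3→Z gives 8>1]
(A,Q,Z): not NE [P2→R gives 9>7]
(A,Q,W): not NE [P1→B gives 7>1; P2→P gives 8>4; P3→Z gives 8>4]
(A,R,X): not NE [P1→B gives 4>0; P2→P gives 8>4; P3→W gives 8>1]
(A,R,Y): not NE [P1→B gives 9>6; P3→W gives 8>3]
(A,R,Z): not NE [P1→B gives 9>7; P3→W gives 8>1]
(A,R,W): not NE [P1→B gives 5>4; P2→P gives 8>6]
(B,P,X): not NE [P1→A gives 4>2; P3→W gives 7>2]
(B,P,Y): not NE [P1→A gives 9>7; P2→R gives 6>0]
(B,P,Z): not NE [P1→A gives 2>1; P3→W gives 7>2]
(B,P,W): NE
(B,Q,X): not NE [P2→P gives 6>1; P3→Y gives 8>5]
(B,Q,Y): not NE [P2→R gives 6>0]
(B,Q,Z): not NE [P1→A gives 9>8; P2→R gives 9>1; P3→Y gives 8>2]
(B,Q,W): not NE [P2→P gives 8>3; P3→Y gives 8>1]
(B,R,X): not NE [P2→P gives 6>4]
(B,R,Y): not NE [P3→Z gives 9>7]
(B,R,Z): NE
(B,R,W): not NE [P2→P gives 8>6; P3→Z gives 9>5]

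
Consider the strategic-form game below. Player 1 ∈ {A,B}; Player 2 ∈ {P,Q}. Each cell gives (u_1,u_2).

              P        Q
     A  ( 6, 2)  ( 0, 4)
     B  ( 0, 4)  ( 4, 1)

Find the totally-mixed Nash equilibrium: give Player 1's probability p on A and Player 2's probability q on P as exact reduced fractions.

P1 indiff ⇒ q·6+(1-q)·0 = q·0+(1-q)·4 ⇒ q(6) = (1-q)(4) ⇒ q = 2/5
P2 indiff ⇒ p·2+(1-p)·4 = p·4+(1-p)·1 ⇒ p(-2) = (1-p)(-3) ⇒ p = 3/5

p=3/5, q=2/5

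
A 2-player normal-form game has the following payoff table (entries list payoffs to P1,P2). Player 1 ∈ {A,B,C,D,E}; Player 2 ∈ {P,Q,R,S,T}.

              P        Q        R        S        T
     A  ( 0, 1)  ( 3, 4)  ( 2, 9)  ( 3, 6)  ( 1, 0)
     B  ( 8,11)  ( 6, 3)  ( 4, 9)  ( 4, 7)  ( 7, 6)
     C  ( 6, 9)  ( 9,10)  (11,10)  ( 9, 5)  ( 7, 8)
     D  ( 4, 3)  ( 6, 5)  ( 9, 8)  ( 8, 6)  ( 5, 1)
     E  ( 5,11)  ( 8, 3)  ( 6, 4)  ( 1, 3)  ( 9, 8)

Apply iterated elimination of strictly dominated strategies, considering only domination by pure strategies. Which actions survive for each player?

P1 drop A (B beats it: P:8>0 Q:6>3 R:4>2 S:4>3 T:7>1)
P1 drop D (C beats it: P:6>4 Q:9>6 R:11>9 S:9>8 T:7>5)
P2 drop S (P beats it: B:11>7 C:9>5 E:11>3)
P2 drop T (P beats it: B:11>6 C:9>8 E:11>8)
P1 drop E (C beats it: P:6>5 Q:9>8 R:11>6)
P1→{B,C} P2→{P,Q,R}

Survivors P1:{B,C} P2:{P,Q,R}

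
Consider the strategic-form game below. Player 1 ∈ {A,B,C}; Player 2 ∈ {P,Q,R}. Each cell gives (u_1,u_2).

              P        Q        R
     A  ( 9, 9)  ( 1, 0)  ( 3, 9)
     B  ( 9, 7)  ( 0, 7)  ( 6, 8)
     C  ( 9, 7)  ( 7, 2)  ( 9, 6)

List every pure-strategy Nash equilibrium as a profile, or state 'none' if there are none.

(A,P): NE
(A,Q): not NE [P1→C gives 7>1; P2→R gives 9>0]
(A,R): not NE [P1→C gives 9>3]
(B,P): not NE [P2→R gives 8>7]
(B,Q): not NE [P1→C gives 7>0; P2→R gives 8>7]
(B,R): not NE [P1→C gives 9>6]
(C,P): NE
(C,Q): not NE [P2→P gives 7>2]
(C,R): not NE [P2→P gives 7>6]

Nash profiles: (A,P), (C,P)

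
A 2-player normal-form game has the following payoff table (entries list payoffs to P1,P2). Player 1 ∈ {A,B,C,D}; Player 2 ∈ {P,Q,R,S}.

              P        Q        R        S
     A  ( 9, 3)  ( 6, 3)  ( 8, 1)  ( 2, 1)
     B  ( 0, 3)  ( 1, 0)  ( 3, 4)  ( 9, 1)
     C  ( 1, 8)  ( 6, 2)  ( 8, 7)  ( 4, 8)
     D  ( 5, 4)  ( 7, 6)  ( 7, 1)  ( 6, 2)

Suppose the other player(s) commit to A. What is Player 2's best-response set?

u_2(P vs A) = 3
u_2(Q vs A) = 3
u_2(R vs A) = 1
u_2(S vs A) = 1
max payoff 3 at {P,Q}

BR_2 = {P,Q}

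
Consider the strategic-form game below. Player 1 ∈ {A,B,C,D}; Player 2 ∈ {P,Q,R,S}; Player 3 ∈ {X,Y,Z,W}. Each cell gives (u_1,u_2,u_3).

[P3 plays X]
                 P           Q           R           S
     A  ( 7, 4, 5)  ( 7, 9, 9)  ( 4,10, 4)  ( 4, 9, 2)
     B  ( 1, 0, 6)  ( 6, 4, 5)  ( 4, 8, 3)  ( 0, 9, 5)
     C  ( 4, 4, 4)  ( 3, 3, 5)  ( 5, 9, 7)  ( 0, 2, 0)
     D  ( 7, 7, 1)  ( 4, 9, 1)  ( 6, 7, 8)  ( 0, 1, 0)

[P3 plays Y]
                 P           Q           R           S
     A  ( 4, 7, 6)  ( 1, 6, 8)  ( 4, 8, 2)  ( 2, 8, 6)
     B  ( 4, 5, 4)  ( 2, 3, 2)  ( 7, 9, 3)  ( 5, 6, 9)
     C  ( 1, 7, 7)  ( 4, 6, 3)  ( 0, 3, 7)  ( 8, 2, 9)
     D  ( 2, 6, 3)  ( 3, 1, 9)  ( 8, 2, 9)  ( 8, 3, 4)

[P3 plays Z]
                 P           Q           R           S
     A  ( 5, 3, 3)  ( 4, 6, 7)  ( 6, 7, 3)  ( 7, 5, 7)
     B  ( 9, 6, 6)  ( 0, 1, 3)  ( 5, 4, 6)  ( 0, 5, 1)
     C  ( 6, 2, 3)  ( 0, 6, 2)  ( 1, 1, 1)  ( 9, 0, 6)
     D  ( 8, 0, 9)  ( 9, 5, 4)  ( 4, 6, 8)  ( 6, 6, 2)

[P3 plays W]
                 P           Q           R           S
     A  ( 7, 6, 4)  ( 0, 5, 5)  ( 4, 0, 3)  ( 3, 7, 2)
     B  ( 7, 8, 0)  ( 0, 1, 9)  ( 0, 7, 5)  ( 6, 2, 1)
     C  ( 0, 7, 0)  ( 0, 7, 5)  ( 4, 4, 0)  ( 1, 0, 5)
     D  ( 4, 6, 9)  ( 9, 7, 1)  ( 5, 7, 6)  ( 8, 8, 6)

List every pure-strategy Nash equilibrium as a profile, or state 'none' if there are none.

Nash profiles: (B,P,Z), (D,S,W)

(A,P,X): not NE [P2→R gives 10>4; P3→Y gives 6>5]
(A,P,Y): not NE [P2→S gives 8>7]
(A,P,Z): not NE [P1→B gives 9>5; P2→R gives 7>3; P3→Y gives 6>3]
(A,P,W): not NE [P2→S gives 7>6; P3→Y gives 6>4]
(A,Q,X): not NE [P2→R gives 10>9]
(A,Q,Y): not NE [P1→C gives 4>1; P2→S gives 8>6; P3→X gives 9>8]
(A,Q,Z): not NE [P1→D gives 9>4; P2→R gives 7>6; P3→X gives 9>7]
(A,Q,W): not NE [P1→D gives 9>0; P2→S gives 7>5; P3→X gives 9>5]
(A,R,X): not NE [P1→D gives 6>4]
(A,R,Y): not NE [P1→D gives 8>4; P3→X gives 4>2]
(A,R,Z): not NE [P3→X gives 4>3]
(A,R,W): not NE [P1→D gives 5>4; P2→S gives 7>0; P3→X gives 4>3]
(A,S,X): not NE [P2→R gives 10>9; P3→Z gives 7>2]
(A,S,Y): not NE [P1→D gives 8>2; P3→Z gives 7>6]
(A,S,Z): not NE [P1→C gives 9>7; P2→R gives 7>5]
(A,S,W): not NE [P1→D gives 8>3; P3→Z gives 7>2]
(B,P,X): not NE [P1→D gives 7>1; P2→S gives 9>0]
(B,P,Y): not NE [P2→R gives 9>5; P3→Z gives 6>4]
(B,P,Z): NE
(B,P,W): not NE [P3→Z gives 6>0]
(B,Q,X): not NE [P1→A gives 7>6; P2→S gives 9>4; P3→W gives 9>5]
(B,Q,Y): not NE [P1→C gives 4>2; P2→R gives 9>3; P3→W gives 9>2]
(B,Q,Z): not NE [P1→D gives 9>0; P2→P gives 6>1; P3→W gives 9>3]
(B,Q,W): not NE [P1→D gives 9>0; P2→P gives 8>1]
(B,R,X): not NE [P1→D gives 6>4; P2→S gives 9>8; P3→Z gives 6>3]
(B,R,Y): not NE [P1→D gives 8>7; P3→Z gives 6>3]
(B,R,Z): not NE [P1→A gives 6>5; P2→P gives 6>4]
(B,R,W): not NE [P1→D gives 5>0; P2→P gives 8>7; P3→Z gives 6>5]
(B,S,X): not NE [P1→A gives 4>0; P3→Y gives 9>5]
(B,S,Y): not NE [P1→D gives 8>5; P2→R gives 9>6]
(B,S,Z): not NE [P1→C gives 9>0; P2→P gives 6>5; P3→Y gives 9>1]
(B,S,W): not NE [P1→D gives 8>6; P2→P gives 8>2; P3→Y gives 9>1]
(C,P,X): not NE [P1→D gives 7>4; P2→R gives 9>4; P3→Y gives 7>4]
(C,P,Y): not NE [P1→B gives 4>1]
(C,P,Z): not NE [P1→B gives 9>6; P2→Q gives 6>2; P3→Y gives 7>3]
(C,P,W): not NE [P1→B gives 7>0; P3→Y gives 7>0]
(C,Q,X): not NE [P1→A gives 7>3; P2→R gives 9>3]
(C,Q,Y): not NE [P2→P gives 7>6; P3→W gives 5>3]
(C,Q,Z): not NE [P1→D gives 9>0; P3→W gives 5>2]
(C,Q,W): not NE [P1→D gives 9>0]
(C,R,X): not NE [P1→D gives 6>5]
(C,R,Y): not NE [P1→D gives 8>0; P2→P gives 7>3]
(C,R,Z): not NE [P1→A gives 6>1; P2→Q gives 6>1; P3→Y gives 7>1]
(C,R,W): not NE [P1→D gives 5>4; P2→Q gives 7>4; P3→Y gives 7>0]
(C,S,X): not NE [P1→A gives 4>0; P2→R gives 9>2; P3→Y gives 9>0]
(C,S,Y): not NE [P2→P gives 7>2]
(C,S,Z): not NE [P2→Q gives 6>0; P3→Y gives 9>6]
(C,S,W): not NE [P1→D gives 8>1; P2→Q gives 7>0; P3→Y gives 9>5]
(D,P,X): not NE [P2→Q gives 9>7; P3→W gives 9>1]
(D,P,Y): not NE [P1→B gives 4>2; P3→W gives 9>3]
(D,P,Z): not NE [P1→B gives 9>8; P2→S gives 6>0]
(D,P,W): not NE [P1→B gives 7>4; P2→S gives 8>6]
(D,Q,X): not NE [P1→A gives 7>4; P3→Y gives 9>1]
(D,Q,Y): not NE [P1→C gives 4>3; P2→P gives 6>1]
(D,Q,Z): not NE [P2→S gives 6>5; P3→Y gives 9>4]
(D,Q,W): not NE [P2→S gives 8>7; P3→Y gives 9>1]
(D,R,X): not NE [P2→Q gives 9>7; P3→Y gives 9>8]
(D,R,Y): not NE [P2→P gives 6>2]
(D,R,Z): not NE [P1→A gives 6>4; P3→Y gives 9>8]
(D,R,W): not NE [P2→S gives 8>7; P3→Y gives 9>6]
(D,S,X): not NE [P1→A gives 4>0; P2→Q gives 9>1; P3→W gives 6>0]
(D,S,Y): not NE [P2→P gives 6>3; P3→W gives 6>4]
(D,S,Z): not NE [P1→C gives 9>6; P3→W gives 6>2]
(D,S,W): NE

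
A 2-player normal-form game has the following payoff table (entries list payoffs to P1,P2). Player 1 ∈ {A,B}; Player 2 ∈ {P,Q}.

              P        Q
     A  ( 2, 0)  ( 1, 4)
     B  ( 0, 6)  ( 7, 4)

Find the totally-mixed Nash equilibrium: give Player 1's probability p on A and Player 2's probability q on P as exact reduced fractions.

P1 mixes 1/3 on A; P2 mixes 3/4 on P

P1 indiff ⇒ q·2+(1-q)·1 = q·0+(1-q)·7 ⇒ q(2) = (1-q)(6) ⇒ q = 3/4
P2 indiff ⇒ p·0+(1-p)·6 = p·4+(1-p)·4 ⇒ p(-4) = (1-p)(-2) ⇒ p = 1/3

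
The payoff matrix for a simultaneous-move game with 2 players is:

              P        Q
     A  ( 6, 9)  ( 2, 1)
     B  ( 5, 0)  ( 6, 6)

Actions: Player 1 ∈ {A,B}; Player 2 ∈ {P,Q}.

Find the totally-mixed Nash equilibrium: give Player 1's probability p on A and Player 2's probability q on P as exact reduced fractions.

P1 indiff ⇒ q·6+(1-q)·2 = q·5+(1-q)·6 ⇒ q(1) = (1-q)(4) ⇒ q = 4/5
P2 indiff ⇒ p·9+(1-p)·0 = p·1+(1-p)·6 ⇒ p(8) = (1-p)(6) ⇒ p = 3/7

p=3/7, q=4/5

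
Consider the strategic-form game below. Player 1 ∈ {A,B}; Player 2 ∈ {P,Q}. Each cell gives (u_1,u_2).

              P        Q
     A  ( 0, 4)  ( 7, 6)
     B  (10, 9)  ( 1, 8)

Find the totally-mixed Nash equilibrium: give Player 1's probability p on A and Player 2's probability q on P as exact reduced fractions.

(p,q) = (1/3, 3/8)

P1 indiff ⇒ q·0+(1-q)·7 = q·10+(1-q)·1 ⇒ q(-10) = (1-q)(-6) ⇒ q = 3/8
P2 indiff ⇒ p·4+(1-p)·9 = p·6+(1-p)·8 ⇒ p(-2) = (1-p)(-1) ⇒ p = 1/3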